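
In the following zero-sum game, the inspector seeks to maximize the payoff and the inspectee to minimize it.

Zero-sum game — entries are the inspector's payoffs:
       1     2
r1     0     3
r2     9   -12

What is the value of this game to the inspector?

Row minima are 0 and -12, so the inspector's maximin is 0; column maxima are 9 and 3, so the inspectee's minimax is 3. These differ, so the equilibrium is in mixed strategies.
Let the inspector play r1 with probability p. The inspectee is indifferent when 9(1−p) = 3p − 12(1−p), giving p = 7/8.
Let the inspectee play 1 with probability q. The inspector is indifferent when 3(1−q) = 9q − 12(1−q), giving q = 5/8.
The value is 0·(5/8) + (3)·(3/8) = 9/8.

9/8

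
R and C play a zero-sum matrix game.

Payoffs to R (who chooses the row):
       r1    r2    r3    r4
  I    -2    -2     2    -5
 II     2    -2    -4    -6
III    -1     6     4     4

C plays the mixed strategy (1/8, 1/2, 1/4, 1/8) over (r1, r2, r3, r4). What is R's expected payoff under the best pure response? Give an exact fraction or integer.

35/8

I: (-2)·(1/8) + (-2)·(1/2) + (2)·(1/4) + (-5)·(1/8) = -11/8.
II: (2)·(1/8) + (-2)·(1/2) + (-4)·(1/4) + (-6)·(1/8) = -5/2.
III: (-1)·(1/8) + (6)·(1/2) + (4)·(1/4) + (4)·(1/8) = 35/8.
The best pure response is III with expected payoff 35/8.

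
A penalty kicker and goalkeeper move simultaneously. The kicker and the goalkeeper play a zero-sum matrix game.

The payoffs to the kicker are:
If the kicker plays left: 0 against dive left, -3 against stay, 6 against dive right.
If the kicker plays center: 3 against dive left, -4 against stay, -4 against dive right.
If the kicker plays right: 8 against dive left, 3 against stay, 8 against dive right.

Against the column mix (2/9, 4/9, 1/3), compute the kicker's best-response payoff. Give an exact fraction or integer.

52/9

left: (0)·(2/9) + (-3)·(4/9) + (6)·(1/3) = 2/3.
center: (3)·(2/9) + (-4)·(4/9) + (-4)·(1/3) = -22/9.
right: (8)·(2/9) + (3)·(4/9) + (8)·(1/3) = 52/9.
The best pure response is right with expected payoff 52/9.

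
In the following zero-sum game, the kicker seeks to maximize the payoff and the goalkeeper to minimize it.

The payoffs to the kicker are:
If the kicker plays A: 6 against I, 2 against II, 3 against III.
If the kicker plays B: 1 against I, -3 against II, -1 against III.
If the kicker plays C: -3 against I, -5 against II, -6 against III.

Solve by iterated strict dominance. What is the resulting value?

Row C is strictly dominated by row A (6>-3, 2>-5, 3>-6); eliminate C.
Row B is strictly dominated by row A (6>1, 2>-3, 3>-1); eliminate B.
Column III is strictly dominated by II for the goalkeeper (2<3); eliminate III.
Column I is strictly dominated by II for the goalkeeper (2<6); eliminate I.
Only (A, II) remains, with payoff 2.

2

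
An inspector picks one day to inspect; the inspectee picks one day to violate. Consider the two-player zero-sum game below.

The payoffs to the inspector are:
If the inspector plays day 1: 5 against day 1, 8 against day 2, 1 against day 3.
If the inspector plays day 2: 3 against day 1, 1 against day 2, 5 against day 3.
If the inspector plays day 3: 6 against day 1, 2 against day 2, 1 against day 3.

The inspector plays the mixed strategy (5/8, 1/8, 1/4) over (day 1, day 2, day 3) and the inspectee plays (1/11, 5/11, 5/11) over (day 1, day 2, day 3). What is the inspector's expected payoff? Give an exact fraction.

Against (1/11, 5/11, 5/11), each row's expected payoff is day 1: 50/11; day 2: 3; day 3: 21/11.
Taking the (5/8, 1/8, 1/4)-weighted average: (5/8)·(50/11) + (1/8)·(3) + (1/4)·(21/11) = 325/88.

325/88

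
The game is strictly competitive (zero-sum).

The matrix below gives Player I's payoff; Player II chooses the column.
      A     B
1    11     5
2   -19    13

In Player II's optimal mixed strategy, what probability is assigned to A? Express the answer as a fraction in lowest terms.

4/19

Row minima are 5 and -19, so Player I's maximin is 5; column maxima are 11 and 13, so Player II's minimax is 11. These differ, so the equilibrium is in mixed strategies.
Let Player II play A with probability q. Player I is indifferent when 11q + 5(1−q) = −19q + 13(1−q), giving q = 4/19.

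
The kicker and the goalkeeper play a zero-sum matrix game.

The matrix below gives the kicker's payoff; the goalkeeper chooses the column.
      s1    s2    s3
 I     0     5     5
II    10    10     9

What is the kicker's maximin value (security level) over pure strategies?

9

The worst-case payoff for each row is I: 0, II: 9.
The best of these is 9.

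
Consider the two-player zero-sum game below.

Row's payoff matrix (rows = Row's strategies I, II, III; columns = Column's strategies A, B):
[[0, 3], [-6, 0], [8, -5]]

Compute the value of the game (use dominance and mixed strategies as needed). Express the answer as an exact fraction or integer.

3/2

Row II is strictly dominated by row I, so Row never plays it.
The remaining 2×2 game on (I, III) × (A, B) has no saddle point. Let Row play I with probability p; indifference gives 8(1−p) = 3p − 5(1−p), so p = 13/16.
Similarly Column's optimal q on A is 1/2, and the value is 0·(1/2) + (3)·(1/2) = 3/2.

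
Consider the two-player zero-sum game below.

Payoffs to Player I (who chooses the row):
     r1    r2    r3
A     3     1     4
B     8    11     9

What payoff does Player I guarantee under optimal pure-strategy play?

Row minima: 1, 8 → Player I's maximin is 8.
Column maxima: 8, 11, 9 → Player II's minimax is 8.
They coincide at (B, r1), so the value is 8.

8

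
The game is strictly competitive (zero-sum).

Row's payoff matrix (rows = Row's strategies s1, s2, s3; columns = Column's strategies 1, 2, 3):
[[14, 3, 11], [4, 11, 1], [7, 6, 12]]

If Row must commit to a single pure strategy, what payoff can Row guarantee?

The worst-case payoff for each row is s1: 3, s2: 1, s3: 6.
The best of these is 6.

6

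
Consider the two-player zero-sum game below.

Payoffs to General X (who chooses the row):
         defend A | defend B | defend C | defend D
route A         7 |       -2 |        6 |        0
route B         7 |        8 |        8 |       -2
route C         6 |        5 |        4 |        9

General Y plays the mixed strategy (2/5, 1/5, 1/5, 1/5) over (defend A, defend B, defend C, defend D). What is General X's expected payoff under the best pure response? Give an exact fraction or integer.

6

route A: (7)·(2/5) + (-2)·(1/5) + (6)·(1/5) + (0)·(1/5) = 18/5.
route B: (7)·(2/5) + (8)·(1/5) + (8)·(1/5) + (-2)·(1/5) = 28/5.
route C: (6)·(2/5) + (5)·(1/5) + (4)·(1/5) + (9)·(1/5) = 6.
The best pure response is route C with expected payoff 6.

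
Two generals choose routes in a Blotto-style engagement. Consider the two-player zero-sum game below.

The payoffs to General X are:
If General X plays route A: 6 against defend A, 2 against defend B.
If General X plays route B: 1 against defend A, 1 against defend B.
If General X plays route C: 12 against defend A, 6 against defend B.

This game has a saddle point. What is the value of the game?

Row minima: 2, 1, 6 → General X's maximin is 6.
Column maxima: 12, 6 → General Y's minimax is 6.
They coincide at (route C, defend B), so the value is 6.

6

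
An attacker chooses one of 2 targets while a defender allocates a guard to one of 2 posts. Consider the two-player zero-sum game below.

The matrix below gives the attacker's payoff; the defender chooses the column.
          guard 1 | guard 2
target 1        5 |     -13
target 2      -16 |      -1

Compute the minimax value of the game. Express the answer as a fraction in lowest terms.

Row minima are -13 and -16, so the attacker's maximin is -13; column maxima are 5 and -1, so the defender's minimax is -1. These differ, so the equilibrium is in mixed strategies.
Let the attacker play target 1 with probability p. The defender is indifferent when 5p − 16(1−p) = −13p − (1−p), giving p = 5/11.
Let the defender play guard 1 with probability q. The attacker is indifferent when 5q − 13(1−q) = −16q − (1−q), giving q = 4/11.
The value is 5·(4/11) + (-13)·(7/11) = -71/11.

-71/11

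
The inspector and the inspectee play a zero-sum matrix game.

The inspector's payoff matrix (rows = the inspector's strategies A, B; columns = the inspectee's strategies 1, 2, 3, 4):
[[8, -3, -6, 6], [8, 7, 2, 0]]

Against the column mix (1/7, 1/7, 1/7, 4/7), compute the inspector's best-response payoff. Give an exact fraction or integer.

23/7

A: (8)·(1/7) + (-3)·(1/7) + (-6)·(1/7) + (6)·(4/7) = 23/7.
B: (8)·(1/7) + (7)·(1/7) + (2)·(1/7) + (0)·(4/7) = 17/7.
The best pure response is A with expected payoff 23/7.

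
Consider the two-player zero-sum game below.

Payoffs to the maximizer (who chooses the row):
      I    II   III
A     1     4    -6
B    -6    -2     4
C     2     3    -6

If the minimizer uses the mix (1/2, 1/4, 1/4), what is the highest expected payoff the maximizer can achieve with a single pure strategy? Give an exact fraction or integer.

1/4

A: (1)·(1/2) + (4)·(1/4) + (-6)·(1/4) = 0.
B: (-6)·(1/2) + (-2)·(1/4) + (4)·(1/4) = -5/2.
C: (2)·(1/2) + (3)·(1/4) + (-6)·(1/4) = 1/4.
The best pure response is C with expected payoff 1/4.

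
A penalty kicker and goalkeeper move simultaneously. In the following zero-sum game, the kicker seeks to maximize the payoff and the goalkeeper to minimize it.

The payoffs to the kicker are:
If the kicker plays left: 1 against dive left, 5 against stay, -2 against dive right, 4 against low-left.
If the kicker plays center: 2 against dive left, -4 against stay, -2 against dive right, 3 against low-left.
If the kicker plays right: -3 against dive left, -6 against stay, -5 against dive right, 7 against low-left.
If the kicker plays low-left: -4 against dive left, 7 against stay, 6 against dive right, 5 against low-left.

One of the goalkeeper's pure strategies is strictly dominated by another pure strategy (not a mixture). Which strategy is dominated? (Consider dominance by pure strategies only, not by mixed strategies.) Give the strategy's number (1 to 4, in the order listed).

The goalkeeper prefers columns that give the kicker less. Compare low-left with dive left: 1 < 4, 2 < 3, -3 < 7, -4 < 5.
So dive left strictly dominates low-left for the goalkeeper; low-left is strictly dominated.

4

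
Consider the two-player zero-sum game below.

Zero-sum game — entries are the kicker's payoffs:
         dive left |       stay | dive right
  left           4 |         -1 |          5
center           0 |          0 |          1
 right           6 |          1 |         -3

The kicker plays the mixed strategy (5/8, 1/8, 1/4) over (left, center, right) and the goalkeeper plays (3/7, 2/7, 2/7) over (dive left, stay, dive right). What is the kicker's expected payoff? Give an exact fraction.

65/28

Against (3/7, 2/7, 2/7), each row's expected payoff is left: 20/7; center: 2/7; right: 2.
Taking the (5/8, 1/8, 1/4)-weighted average: (5/8)·(20/7) + (1/8)·(2/7) + (1/4)·(2) = 65/28.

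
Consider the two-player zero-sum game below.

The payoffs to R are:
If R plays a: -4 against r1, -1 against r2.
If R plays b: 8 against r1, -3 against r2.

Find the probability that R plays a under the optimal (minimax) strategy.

11/14

Row minima are -4 and -3, so R's maximin is -3; column maxima are 8 and -1, so C's minimax is -1. These differ, so the equilibrium is in mixed strategies.
Let R play a with probability p. C is indifferent when −4p + 8(1−p) = −p − 3(1−p), giving p = 11/14.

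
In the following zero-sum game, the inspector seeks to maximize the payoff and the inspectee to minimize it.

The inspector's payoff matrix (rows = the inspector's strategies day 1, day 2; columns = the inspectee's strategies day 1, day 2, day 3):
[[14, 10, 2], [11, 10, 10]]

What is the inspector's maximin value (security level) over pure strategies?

10

The worst-case payoff for each row is day 1: 2, day 2: 10.
The best of these is 10.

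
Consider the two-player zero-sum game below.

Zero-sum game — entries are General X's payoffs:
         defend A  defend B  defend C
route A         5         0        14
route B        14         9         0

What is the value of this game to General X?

Column defend A is strictly dominated by defend B for General Y (it gives General X more in every row).
The remaining 2×2 game on (route A, route B) × (defend B, defend C) has no saddle point. Let General X play route A with probability p; indifference gives 9(1−p) = 14p, so p = 9/23.
Similarly General Y's optimal q on defend B is 14/23, and the value is 0·(14/23) + (14)·(9/23) = 126/23.

126/23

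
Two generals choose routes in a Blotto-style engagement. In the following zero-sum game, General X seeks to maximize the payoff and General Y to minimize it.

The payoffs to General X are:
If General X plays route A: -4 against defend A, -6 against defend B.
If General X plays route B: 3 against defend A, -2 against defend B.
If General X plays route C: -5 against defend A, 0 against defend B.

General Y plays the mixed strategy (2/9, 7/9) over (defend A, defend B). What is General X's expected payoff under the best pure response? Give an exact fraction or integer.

route A: (-4)·(2/9) + (-6)·(7/9) = -50/9.
route B: (3)·(2/9) + (-2)·(7/9) = -8/9.
route C: (-5)·(2/9) + (0)·(7/9) = -10/9.
The best pure response is route B with expected payoff -8/9.

-8/9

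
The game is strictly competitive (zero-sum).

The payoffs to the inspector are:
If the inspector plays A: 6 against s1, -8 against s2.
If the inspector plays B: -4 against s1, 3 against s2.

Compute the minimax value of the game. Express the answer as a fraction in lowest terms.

Row minima are -8 and -4, so the inspector's maximin is -4; column maxima are 6 and 3, so the inspectee's minimax is 3. These differ, so the equilibrium is in mixed strategies.
Let the inspector play A with probability p. The inspectee is indifferent when 6p − 4(1−p) = −8p + 3(1−p), giving p = 1/3.
Let the inspectee play s1 with probability q. The inspector is indifferent when 6q − 8(1−q) = −4q + 3(1−q), giving q = 11/21.
The value is 6·(11/21) + (-8)·(10/21) = -2/3.

-2/3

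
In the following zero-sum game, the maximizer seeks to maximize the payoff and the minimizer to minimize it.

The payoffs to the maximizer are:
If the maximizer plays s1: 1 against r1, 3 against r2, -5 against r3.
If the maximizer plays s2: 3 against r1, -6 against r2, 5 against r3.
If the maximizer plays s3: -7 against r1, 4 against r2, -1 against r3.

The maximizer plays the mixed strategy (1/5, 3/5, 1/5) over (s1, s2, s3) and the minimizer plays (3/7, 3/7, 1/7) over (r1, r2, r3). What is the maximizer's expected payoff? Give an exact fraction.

Against (3/7, 3/7, 1/7), each row's expected payoff is s1: 1; s2: -4/7; s3: -10/7.
Taking the (1/5, 3/5, 1/5)-weighted average: (1/5)·(1) + (3/5)·(-4/7) + (1/5)·(-10/7) = -3/7.

-3/7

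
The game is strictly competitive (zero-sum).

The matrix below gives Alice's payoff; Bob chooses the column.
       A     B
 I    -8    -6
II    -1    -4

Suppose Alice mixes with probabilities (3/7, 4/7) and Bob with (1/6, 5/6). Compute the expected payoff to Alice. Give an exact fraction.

Against (1/6, 5/6), each row's expected payoff is I: -19/3; II: -7/2.
Taking the (3/7, 4/7)-weighted average: (3/7)·(-19/3) + (4/7)·(-7/2) = -33/7.

-33/7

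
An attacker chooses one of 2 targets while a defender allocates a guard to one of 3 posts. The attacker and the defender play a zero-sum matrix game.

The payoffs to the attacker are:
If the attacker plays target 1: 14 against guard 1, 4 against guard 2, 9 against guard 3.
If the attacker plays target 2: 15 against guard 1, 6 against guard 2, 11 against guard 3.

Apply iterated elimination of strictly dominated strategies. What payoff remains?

6

Row target 1 is strictly dominated by row target 2 (15>14, 6>4, 11>9); eliminate target 1.
Column guard 1 is strictly dominated by guard 2 for the defender (6<15); eliminate guard 1.
Column guard 3 is strictly dominated by guard 2 for the defender (6<11); eliminate guard 3.
Only (target 2, guard 2) remains, with payoff 6.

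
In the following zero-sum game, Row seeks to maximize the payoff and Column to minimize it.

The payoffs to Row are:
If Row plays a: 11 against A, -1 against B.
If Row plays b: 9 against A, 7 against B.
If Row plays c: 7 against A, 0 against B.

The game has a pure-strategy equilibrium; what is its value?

Row minima: -1, 7, 0 → Row's maximin is 7.
Column maxima: 11, 7 → Column's minimax is 7.
They coincide at (b, B), so the value is 7.

7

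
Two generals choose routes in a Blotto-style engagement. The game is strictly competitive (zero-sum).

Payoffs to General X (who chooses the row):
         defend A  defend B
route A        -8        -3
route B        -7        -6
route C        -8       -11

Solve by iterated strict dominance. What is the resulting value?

Row route C is strictly dominated by row route B (-7>-8, -6>-11); eliminate route C.
Column defend B is strictly dominated by defend A for General Y (-8<-3, -7<-6); eliminate defend B.
Row route A is strictly dominated by row route B (-7>-8); eliminate route A.
Only (route B, defend A) remains, with payoff -7.

-7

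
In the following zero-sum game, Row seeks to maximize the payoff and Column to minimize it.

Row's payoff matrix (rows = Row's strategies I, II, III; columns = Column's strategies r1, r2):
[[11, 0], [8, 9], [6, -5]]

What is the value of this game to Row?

Row III is strictly dominated by row I, so Row never plays it.
The remaining 2×2 game on (I, II) × (r1, r2) has no saddle point. Let Row play I with probability p; indifference gives 11p + 8(1−p) = 9(1−p), so p = 1/12.
Similarly Column's optimal q on r1 is 3/4, and the value is 11·(3/4) + (0)·(1/4) = 33/4.

33/4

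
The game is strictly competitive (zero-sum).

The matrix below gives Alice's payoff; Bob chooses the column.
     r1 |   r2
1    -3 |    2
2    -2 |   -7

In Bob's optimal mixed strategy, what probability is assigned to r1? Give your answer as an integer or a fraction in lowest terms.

9/10

Row minima are -3 and -7, so Alice's maximin is -3; column maxima are -2 and 2, so Bob's minimax is -2. These differ, so the equilibrium is in mixed strategies.
Let Bob play r1 with probability q. Alice is indifferent when −3q + 2(1−q) = −2q − 7(1−q), giving q = 9/10.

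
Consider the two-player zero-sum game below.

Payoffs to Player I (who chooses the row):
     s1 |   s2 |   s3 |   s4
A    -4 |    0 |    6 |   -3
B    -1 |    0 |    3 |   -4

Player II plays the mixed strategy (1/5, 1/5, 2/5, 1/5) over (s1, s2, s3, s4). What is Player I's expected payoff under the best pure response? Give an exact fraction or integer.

A: (-4)·(1/5) + (0)·(1/5) + (6)·(2/5) + (-3)·(1/5) = 1.
B: (-1)·(1/5) + (0)·(1/5) + (3)·(2/5) + (-4)·(1/5) = 1/5.
The best pure response is A with expected payoff 1.

1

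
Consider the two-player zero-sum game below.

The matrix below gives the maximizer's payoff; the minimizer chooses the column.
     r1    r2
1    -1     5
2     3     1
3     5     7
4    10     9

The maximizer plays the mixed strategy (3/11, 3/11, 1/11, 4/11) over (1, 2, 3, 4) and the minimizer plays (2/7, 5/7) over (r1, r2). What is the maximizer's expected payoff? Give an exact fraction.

Against (2/7, 5/7), each row's expected payoff is 1: 23/7; 2: 11/7; 3: 45/7; 4: 65/7.
Taking the (3/11, 3/11, 1/11, 4/11)-weighted average: (3/11)·(23/7) + (3/11)·(11/7) + (1/11)·(45/7) + (4/11)·(65/7) = 37/7.

37/7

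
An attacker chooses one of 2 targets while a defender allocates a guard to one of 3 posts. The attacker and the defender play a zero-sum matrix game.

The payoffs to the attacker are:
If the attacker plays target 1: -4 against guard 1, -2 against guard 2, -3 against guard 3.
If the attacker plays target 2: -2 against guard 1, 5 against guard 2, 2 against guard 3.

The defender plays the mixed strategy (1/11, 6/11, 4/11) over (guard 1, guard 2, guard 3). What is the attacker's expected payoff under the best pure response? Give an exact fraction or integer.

target 1: (-4)·(1/11) + (-2)·(6/11) + (-3)·(4/11) = -28/11.
target 2: (-2)·(1/11) + (5)·(6/11) + (2)·(4/11) = 36/11.
The best pure response is target 2 with expected payoff 36/11.

36/11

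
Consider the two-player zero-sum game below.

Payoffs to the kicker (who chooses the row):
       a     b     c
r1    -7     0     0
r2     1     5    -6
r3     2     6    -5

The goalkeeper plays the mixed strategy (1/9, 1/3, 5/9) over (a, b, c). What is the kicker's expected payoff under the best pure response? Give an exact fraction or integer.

r1: (-7)·(1/9) + (0)·(1/3) + (0)·(5/9) = -7/9.
r2: (1)·(1/9) + (5)·(1/3) + (-6)·(5/9) = -14/9.
r3: (2)·(1/9) + (6)·(1/3) + (-5)·(5/9) = -5/9.
The best pure response is r3 with expected payoff -5/9.

-5/9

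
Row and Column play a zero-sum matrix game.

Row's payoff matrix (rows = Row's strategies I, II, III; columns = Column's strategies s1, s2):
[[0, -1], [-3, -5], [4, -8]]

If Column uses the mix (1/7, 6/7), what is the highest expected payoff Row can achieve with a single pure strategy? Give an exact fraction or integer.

-6/7

I: (0)·(1/7) + (-1)·(6/7) = -6/7.
II: (-3)·(1/7) + (-5)·(6/7) = -33/7.
III: (4)·(1/7) + (-8)·(6/7) = -44/7.
The best pure response is I with expected payoff -6/7.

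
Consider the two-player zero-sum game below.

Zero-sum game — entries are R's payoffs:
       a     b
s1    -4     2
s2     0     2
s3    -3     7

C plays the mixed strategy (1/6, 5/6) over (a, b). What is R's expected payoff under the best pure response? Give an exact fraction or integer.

s1: (-4)·(1/6) + (2)·(5/6) = 1.
s2: (0)·(1/6) + (2)·(5/6) = 5/3.
s3: (-3)·(1/6) + (7)·(5/6) = 16/3.
The best pure response is s3 with expected payoff 16/3.

16/3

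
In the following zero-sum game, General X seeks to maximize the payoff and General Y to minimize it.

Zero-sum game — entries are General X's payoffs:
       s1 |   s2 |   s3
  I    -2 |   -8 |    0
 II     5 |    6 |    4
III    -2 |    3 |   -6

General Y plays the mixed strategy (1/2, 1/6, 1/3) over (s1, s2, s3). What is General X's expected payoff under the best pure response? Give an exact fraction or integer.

I: (-2)·(1/2) + (-8)·(1/6) + (0)·(1/3) = -7/3.
II: (5)·(1/2) + (6)·(1/6) + (4)·(1/3) = 29/6.
III: (-2)·(1/2) + (3)·(1/6) + (-6)·(1/3) = -5/2.
The best pure response is II with expected payoff 29/6.

29/6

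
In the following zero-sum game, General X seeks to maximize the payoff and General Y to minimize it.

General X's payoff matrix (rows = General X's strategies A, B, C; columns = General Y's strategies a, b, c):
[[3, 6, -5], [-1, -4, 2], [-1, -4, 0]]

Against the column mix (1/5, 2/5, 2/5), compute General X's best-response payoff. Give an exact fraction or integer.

A: (3)·(1/5) + (6)·(2/5) + (-5)·(2/5) = 1.
B: (-1)·(1/5) + (-4)·(2/5) + (2)·(2/5) = -1.
C: (-1)·(1/5) + (-4)·(2/5) + (0)·(2/5) = -9/5.
The best pure response is A with expected payoff 1.

1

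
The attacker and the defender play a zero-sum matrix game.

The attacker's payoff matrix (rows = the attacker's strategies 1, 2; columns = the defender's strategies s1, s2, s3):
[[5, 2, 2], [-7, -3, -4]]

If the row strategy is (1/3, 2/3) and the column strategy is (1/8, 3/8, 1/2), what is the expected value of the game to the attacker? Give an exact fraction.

-15/8

Against (1/8, 3/8, 1/2), each row's expected payoff is 1: 19/8; 2: -4.
Taking the (1/3, 2/3)-weighted average: (1/3)·(19/8) + (2/3)·(-4) = -15/8.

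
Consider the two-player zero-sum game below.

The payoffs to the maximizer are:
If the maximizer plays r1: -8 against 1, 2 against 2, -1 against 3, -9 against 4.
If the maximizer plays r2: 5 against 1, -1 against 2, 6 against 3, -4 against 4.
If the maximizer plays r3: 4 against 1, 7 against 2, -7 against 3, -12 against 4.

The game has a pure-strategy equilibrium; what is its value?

-4

Row minima: -9, -4, -12 → the maximizer's maximin is -4.
Column maxima: 5, 7, 6, -4 → the minimizer's minimax is -4.
They coincide at (r2, 4), so the value is -4.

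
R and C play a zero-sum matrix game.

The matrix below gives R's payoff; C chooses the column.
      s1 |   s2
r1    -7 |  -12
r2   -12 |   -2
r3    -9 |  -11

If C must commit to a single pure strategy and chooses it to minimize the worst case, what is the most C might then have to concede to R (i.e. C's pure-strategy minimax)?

The worst case (largest entry) in each column is s1: -7, s2: -2.
The best (smallest) of these is -7.

-7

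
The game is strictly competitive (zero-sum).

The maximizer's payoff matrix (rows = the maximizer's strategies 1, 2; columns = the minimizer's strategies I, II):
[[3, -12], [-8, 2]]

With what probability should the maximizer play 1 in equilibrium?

Row minima are -12 and -8, so the maximizer's maximin is -8; column maxima are 3 and 2, so the minimizer's minimax is 2. These differ, so the equilibrium is in mixed strategies.
Let the maximizer play 1 with probability p. The minimizer is indifferent when 3p − 8(1−p) = −12p + 2(1−p), giving p = 2/5.

2/5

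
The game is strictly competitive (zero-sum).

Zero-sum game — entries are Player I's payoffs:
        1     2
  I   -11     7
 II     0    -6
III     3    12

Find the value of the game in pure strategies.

Row minima: -11, -6, 3 → Player I's maximin is 3.
Column maxima: 3, 12 → Player II's minimax is 3.
They coincide at (III, 1), so the value is 3.

3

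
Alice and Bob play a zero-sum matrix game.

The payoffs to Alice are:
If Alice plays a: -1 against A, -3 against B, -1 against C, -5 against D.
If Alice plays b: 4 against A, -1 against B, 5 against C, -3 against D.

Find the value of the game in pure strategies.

-3

Row minima: -5, -3 → Alice's maximin is -3.
Column maxima: 4, -1, 5, -3 → Bob's minimax is -3.
They coincide at (b, D), so the value is -3.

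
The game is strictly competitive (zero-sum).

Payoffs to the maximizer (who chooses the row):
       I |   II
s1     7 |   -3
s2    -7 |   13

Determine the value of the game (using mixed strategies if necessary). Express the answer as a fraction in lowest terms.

Row minima are -3 and -7, so the maximizer's maximin is -3; column maxima are 7 and 13, so the minimizer's minimax is 7. These differ, so the equilibrium is in mixed strategies.
Let the maximizer play s1 with probability p. The minimizer is indifferent when 7p − 7(1−p) = −3p + 13(1−p), giving p = 2/3.
Let the minimizer play I with probability q. The maximizer is indifferent when 7q − 3(1−q) = −7q + 13(1−q), giving q = 8/15.
The value is 7·(8/15) + (-3)·(7/15) = 7/3.

7/3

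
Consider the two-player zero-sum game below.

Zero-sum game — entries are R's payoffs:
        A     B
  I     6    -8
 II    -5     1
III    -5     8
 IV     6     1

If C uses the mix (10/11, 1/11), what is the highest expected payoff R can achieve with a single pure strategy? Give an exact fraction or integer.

I: (6)·(10/11) + (-8)·(1/11) = 52/11.
II: (-5)·(10/11) + (1)·(1/11) = -49/11.
III: (-5)·(10/11) + (8)·(1/11) = -42/11.
IV: (6)·(10/11) + (1)·(1/11) = 61/11.
The best pure response is IV with expected payoff 61/11.

61/11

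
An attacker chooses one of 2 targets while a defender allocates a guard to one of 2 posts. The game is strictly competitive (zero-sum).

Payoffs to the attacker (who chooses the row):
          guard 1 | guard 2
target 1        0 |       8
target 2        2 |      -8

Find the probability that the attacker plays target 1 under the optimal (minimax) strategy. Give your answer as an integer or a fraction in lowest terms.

Row minima are 0 and -8, so the attacker's maximin is 0; column maxima are 2 and 8, so the defender's minimax is 2. These differ, so the equilibrium is in mixed strategies.
Let the attacker play target 1 with probability p. The defender is indifferent when 2(1−p) = 8p − 8(1−p), giving p = 5/9.

5/9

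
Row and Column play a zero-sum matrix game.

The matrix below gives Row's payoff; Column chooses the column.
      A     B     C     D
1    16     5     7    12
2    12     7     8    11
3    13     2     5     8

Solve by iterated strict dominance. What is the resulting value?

7

Column D is strictly dominated by B for Column (5<12, 7<11, 2<8); eliminate D.
Column A is strictly dominated by B for Column (5<16, 7<12, 2<13); eliminate A.
Row 1 is strictly dominated by row 2 (7>5, 8>7); eliminate 1.
Row 3 is strictly dominated by row 2 (7>2, 8>5); eliminate 3.
Column C is strictly dominated by B for Column (7<8); eliminate C.
Only (2, B) remains, with payoff 7.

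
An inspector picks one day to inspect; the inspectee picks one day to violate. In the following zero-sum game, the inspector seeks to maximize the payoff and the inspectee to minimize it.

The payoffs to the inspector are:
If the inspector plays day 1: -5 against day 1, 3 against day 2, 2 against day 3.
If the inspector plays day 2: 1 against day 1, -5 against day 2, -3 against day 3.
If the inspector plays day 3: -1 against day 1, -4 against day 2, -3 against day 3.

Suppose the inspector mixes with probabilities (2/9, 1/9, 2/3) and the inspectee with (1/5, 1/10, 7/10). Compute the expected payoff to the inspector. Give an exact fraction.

Against (1/5, 1/10, 7/10), each row's expected payoff is day 1: 7/10; day 2: -12/5; day 3: -27/10.
Taking the (2/9, 1/9, 2/3)-weighted average: (2/9)·(7/10) + (1/9)·(-12/5) + (2/3)·(-27/10) = -86/45.

-86/45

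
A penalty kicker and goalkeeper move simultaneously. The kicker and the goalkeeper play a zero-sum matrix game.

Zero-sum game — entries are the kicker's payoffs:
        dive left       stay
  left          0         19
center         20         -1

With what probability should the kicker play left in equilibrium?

Row minima are 0 and -1, so the kicker's maximin is 0; column maxima are 20 and 19, so the goalkeeper's minimax is 19. These differ, so the equilibrium is in mixed strategies.
Let the kicker play left with probability p. The goalkeeper is indifferent when 20(1−p) = 19p − (1−p), giving p = 21/40.

21/40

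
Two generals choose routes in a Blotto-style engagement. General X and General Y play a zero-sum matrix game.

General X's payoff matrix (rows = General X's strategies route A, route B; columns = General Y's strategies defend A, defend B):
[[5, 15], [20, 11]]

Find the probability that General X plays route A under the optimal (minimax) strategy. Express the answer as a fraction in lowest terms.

Row minima are 5 and 11, so General X's maximin is 11; column maxima are 20 and 15, so General Y's minimax is 15. These differ, so the equilibrium is in mixed strategies.
Let General X play route A with probability p. General Y is indifferent when 5p + 20(1−p) = 15p + 11(1−p), giving p = 9/19.

9/19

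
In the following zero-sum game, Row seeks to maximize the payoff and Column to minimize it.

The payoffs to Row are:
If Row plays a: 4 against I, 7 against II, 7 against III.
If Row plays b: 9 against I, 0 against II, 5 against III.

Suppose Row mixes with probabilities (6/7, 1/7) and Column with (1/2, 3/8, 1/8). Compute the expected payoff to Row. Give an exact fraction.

305/56

Against (1/2, 3/8, 1/8), each row's expected payoff is a: 11/2; b: 41/8.
Taking the (6/7, 1/7)-weighted average: (6/7)·(11/2) + (1/7)·(41/8) = 305/56.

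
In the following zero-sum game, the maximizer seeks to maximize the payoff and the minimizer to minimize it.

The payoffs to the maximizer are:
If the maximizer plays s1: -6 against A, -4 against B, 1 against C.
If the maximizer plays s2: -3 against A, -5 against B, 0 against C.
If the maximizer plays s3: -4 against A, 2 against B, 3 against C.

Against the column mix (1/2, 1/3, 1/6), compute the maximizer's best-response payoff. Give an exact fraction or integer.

-5/6

s1: (-6)·(1/2) + (-4)·(1/3) + (1)·(1/6) = -25/6.
s2: (-3)·(1/2) + (-5)·(1/3) + (0)·(1/6) = -19/6.
s3: (-4)·(1/2) + (2)·(1/3) + (3)·(1/6) = -5/6.
The best pure response is s3 with expected payoff -5/6.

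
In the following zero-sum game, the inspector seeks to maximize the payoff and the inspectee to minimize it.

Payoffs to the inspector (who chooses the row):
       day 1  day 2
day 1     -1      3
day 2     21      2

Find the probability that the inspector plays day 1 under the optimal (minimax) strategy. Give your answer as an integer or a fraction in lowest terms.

19/23

Row minima are -1 and 2, so the inspector's maximin is 2; column maxima are 21 and 3, so the inspectee's minimax is 3. These differ, so the equilibrium is in mixed strategies.
Let the inspector play day 1 with probability p. The inspectee is indifferent when −p + 21(1−p) = 3p + 2(1−p), giving p = 19/23.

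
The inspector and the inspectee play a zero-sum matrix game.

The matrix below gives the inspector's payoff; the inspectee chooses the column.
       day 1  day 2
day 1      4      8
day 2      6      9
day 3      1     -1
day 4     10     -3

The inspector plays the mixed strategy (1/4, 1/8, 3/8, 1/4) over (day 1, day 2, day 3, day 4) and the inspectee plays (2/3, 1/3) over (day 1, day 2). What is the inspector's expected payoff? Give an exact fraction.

Against (2/3, 1/3), each row's expected payoff is day 1: 16/3; day 2: 7; day 3: 1/3; day 4: 17/3.
Taking the (1/4, 1/8, 3/8, 1/4)-weighted average: (1/4)·(16/3) + (1/8)·(7) + (3/8)·(1/3) + (1/4)·(17/3) = 15/4.

15/4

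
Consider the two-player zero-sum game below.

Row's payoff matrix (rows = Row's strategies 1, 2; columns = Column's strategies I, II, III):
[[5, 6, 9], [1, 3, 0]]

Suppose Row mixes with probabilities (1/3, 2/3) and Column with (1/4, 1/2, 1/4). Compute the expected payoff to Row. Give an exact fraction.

Against (1/4, 1/2, 1/4), each row's expected payoff is 1: 13/2; 2: 7/4.
Taking the (1/3, 2/3)-weighted average: (1/3)·(13/2) + (2/3)·(7/4) = 10/3.

10/3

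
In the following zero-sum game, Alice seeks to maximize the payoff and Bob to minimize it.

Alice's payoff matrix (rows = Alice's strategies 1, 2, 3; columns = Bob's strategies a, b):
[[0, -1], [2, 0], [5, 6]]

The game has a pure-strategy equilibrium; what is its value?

5

Row minima: -1, 0, 5 → Alice's maximin is 5.
Column maxima: 5, 6 → Bob's minimax is 5.
They coincide at (3, a), so the value is 5.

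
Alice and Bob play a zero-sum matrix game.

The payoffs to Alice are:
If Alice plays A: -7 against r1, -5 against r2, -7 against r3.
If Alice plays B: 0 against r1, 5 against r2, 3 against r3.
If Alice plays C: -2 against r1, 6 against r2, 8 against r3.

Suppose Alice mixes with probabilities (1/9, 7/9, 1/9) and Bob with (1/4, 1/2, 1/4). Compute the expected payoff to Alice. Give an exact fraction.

Against (1/4, 1/2, 1/4), each row's expected payoff is A: -6; B: 13/4; C: 9/2.
Taking the (1/9, 7/9, 1/9)-weighted average: (1/9)·(-6) + (7/9)·(13/4) + (1/9)·(9/2) = 85/36.

85/36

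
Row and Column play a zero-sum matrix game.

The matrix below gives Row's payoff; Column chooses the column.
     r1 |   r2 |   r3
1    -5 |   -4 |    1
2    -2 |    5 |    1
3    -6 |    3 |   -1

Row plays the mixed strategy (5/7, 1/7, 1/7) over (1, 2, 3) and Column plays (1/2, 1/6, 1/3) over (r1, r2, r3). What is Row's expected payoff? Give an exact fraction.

-101/42

Against (1/2, 1/6, 1/3), each row's expected payoff is 1: -17/6; 2: 1/6; 3: -17/6.
Taking the (5/7, 1/7, 1/7)-weighted average: (5/7)·(-17/6) + (1/7)·(1/6) + (1/7)·(-17/6) = -101/42.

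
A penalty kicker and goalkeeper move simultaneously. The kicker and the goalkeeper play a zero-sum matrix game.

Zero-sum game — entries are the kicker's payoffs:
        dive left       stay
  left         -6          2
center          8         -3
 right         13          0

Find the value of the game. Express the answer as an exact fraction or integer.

26/21

Row center is strictly dominated by row right, so the kicker never plays it.
The remaining 2×2 game on (left, right) × (dive left, stay) has no saddle point. Let the kicker play left with probability p; indifference gives −6p + 13(1−p) = 2p, so p = 13/21.
Similarly the goalkeeper's optimal q on dive left is 2/21, and the value is -6·(2/21) + (2)·(19/21) = 26/21.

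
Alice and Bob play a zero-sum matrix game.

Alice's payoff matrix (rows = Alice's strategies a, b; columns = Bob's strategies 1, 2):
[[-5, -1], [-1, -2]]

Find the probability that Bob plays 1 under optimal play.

1/5

Row minima are -5 and -2, so Alice's maximin is -2; column maxima are -1 and -1, so Bob's minimax is -1. These differ, so the equilibrium is in mixed strategies.
Let Bob play 1 with probability q. Alice is indifferent when −5q − (1−q) = −q − 2(1−q), giving q = 1/5.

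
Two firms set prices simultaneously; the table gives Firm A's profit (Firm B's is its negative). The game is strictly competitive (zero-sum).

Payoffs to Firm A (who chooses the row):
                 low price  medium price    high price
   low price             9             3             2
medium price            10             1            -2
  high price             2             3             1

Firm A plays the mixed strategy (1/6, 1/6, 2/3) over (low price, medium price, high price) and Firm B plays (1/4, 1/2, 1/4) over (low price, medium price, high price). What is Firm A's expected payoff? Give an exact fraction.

Against (1/4, 1/2, 1/4), each row's expected payoff is low price: 17/4; medium price: 5/2; high price: 9/4.
Taking the (1/6, 1/6, 2/3)-weighted average: (1/6)·(17/4) + (1/6)·(5/2) + (2/3)·(9/4) = 21/8.

21/8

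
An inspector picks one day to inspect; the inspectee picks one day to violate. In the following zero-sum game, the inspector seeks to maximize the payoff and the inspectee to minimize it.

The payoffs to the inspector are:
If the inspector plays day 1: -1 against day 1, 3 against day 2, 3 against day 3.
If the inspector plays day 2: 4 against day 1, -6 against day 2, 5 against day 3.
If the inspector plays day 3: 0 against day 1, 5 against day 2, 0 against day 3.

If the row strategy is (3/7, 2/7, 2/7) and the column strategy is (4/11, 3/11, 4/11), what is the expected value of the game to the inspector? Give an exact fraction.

117/77

Against (4/11, 3/11, 4/11), each row's expected payoff is day 1: 17/11; day 2: 18/11; day 3: 15/11.
Taking the (3/7, 2/7, 2/7)-weighted average: (3/7)·(17/11) + (2/7)·(18/11) + (2/7)·(15/11) = 117/77.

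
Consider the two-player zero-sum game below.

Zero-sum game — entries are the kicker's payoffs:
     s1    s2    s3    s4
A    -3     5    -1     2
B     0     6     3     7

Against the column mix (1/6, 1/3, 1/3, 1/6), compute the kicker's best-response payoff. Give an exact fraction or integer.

A: (-3)·(1/6) + (5)·(1/3) + (-1)·(1/3) + (2)·(1/6) = 7/6.
B: (0)·(1/6) + (6)·(1/3) + (3)·(1/3) + (7)·(1/6) = 25/6.
The best pure response is B with expected payoff 25/6.

25/6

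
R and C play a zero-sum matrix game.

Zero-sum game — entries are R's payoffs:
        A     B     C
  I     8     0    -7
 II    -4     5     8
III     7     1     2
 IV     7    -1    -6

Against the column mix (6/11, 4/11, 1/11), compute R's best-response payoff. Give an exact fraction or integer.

I: (8)·(6/11) + (0)·(4/11) + (-7)·(1/11) = 41/11.
II: (-4)·(6/11) + (5)·(4/11) + (8)·(1/11) = 4/11.
III: (7)·(6/11) + (1)·(4/11) + (2)·(1/11) = 48/11.
IV: (7)·(6/11) + (-1)·(4/11) + (-6)·(1/11) = 32/11.
The best pure response is III with expected payoff 48/11.

48/11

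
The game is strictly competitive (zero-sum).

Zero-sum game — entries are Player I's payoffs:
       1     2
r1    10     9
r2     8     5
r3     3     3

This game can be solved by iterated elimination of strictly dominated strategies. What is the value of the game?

9

Row r2 is strictly dominated by row r1 (10>8, 9>5); eliminate r2.
Row r3 is strictly dominated by row r1 (10>3, 9>3); eliminate r3.
Column 1 is strictly dominated by 2 for Player II (9<10); eliminate 1.
Only (r1, 2) remains, with payoff 9.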